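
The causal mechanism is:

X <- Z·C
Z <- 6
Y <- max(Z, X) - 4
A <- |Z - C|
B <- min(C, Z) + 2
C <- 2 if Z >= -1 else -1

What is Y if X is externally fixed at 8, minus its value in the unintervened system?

The intervention breaks the incoming arrows to X: X <- Z·C no longer applies, and X = 8.
Y = max(Z, X) - 4  [with Z=6, X=8]  = 4
Without intervention: C = 2 if Z >= -1 else -1  [with Z=6]  = 2; X = Z·C  [with Z=6, C=2]  = 12; Y = max(Z, X) - 4  [with Z=6, X=12]  = 8.
Change = 4 − 8 = -4.

-4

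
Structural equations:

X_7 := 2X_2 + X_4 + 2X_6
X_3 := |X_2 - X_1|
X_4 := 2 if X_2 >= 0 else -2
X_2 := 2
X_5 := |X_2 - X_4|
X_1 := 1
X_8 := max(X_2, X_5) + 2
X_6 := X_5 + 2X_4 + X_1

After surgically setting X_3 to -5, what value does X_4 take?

2

The intervention breaks the incoming arrows to X_3: X_3 := |X_2 - X_1| no longer applies, and X_3 = -5.
X_4 is not downstream of the intervention, so its value is determined by the original equations.
X_4 = 2 if X_2 >= 0 else -2  [with X_2=2]  = 2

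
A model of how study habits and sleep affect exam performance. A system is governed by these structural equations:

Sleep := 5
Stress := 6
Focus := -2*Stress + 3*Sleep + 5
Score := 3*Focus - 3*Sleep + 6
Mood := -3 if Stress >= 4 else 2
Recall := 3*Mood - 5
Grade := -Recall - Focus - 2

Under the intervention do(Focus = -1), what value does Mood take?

-3

do(Focus=-1) replaces the equation Focus := -2*Stress + 3*Sleep + 5 with the constant Focus = -1.
Mood is not downstream of the intervention, so its value is determined by the original equations.
Mood = -3 if Stress >= 4 else 2  [with Stress=6]  = -3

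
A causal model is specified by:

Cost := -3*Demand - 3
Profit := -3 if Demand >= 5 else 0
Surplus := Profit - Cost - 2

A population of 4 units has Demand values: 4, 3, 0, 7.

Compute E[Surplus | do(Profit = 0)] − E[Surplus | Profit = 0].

3.5

Every unit gets Profit=0 under the intervention. Surplus values become 13, 10, 1, 22; E[Surplus|do(Profit=0)] = 11.5.
Conditioning on Profit=0 selects the 3 unit(s) with Demand ∈ {4, 3, 0}. Their Surplus values: 13, 10, 1. Mean = 8.
Difference = 11.5 − 8 = 3.5.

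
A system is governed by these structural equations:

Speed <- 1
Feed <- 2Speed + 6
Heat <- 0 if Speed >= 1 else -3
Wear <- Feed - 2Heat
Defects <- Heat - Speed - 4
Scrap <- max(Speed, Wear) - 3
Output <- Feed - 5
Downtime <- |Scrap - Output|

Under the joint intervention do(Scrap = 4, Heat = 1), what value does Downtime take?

Setting Scrap = 4, Heat = 1 by intervention discards those variables' equations.
Feed = 2Speed + 6  [with Speed=1]  = 8
Output = Feed - 5  [with Feed=8]  = 3
Downtime = |Scrap - Output|  [with Scrap=4, Output=3]  = 1

1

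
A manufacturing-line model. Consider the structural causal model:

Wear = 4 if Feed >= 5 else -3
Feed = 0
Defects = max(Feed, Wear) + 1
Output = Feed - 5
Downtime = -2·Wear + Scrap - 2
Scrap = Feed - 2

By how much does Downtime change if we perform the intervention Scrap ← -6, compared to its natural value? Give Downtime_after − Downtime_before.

-4

Under do(Scrap=-6), the mechanism Scrap = Feed - 2 is discarded; Scrap is fixed at -6.
Wear = 4 if Feed >= 5 else -3  [with Feed=0]  = -3
Downtime = -2·Wear + Scrap - 2  [with Wear=-3, Scrap=-6]  = -2
Without intervention: Wear = 4 if Feed >= 5 else -3  [with Feed=0]  = -3; Scrap = Feed - 2  [with Feed=0]  = -2; Downtime = -2·Wear + Scrap - 2  [with Wear=-3, Scrap=-2]  = 2.
Change = -2 − 2 = -4.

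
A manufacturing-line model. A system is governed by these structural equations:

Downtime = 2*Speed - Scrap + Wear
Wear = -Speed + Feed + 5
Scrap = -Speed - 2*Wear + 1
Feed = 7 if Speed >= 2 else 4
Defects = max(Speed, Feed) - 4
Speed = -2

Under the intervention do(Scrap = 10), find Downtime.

-3

The intervention breaks the incoming arrows to Scrap: Scrap = -Speed - 2*Wear + 1 no longer applies, and Scrap = 10.
Feed = 7 if Speed >= 2 else 4  [with Speed=-2]  = 4
Wear = -Speed + Feed + 5  [with Speed=-2, Feed=4]  = 11
Downtime = 2*Speed - Scrap + Wear  [with Speed=-2, Scrap=10, Wear=11]  = -3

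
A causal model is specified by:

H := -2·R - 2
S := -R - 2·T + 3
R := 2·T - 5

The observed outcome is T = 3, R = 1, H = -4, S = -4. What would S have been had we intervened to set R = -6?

3

Under do(R=-6), the mechanism R := 2·T - 5 is discarded; R is fixed at -6.
S = -R - 2·T + 3  [with R=-6, T=3]  = 3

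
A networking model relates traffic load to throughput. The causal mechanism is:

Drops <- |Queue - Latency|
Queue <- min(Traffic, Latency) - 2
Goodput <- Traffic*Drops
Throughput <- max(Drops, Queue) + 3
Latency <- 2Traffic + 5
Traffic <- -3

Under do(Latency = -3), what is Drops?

Under do(Latency=-3), the mechanism Latency <- 2Traffic + 5 is discarded; Latency is fixed at -3.
Queue = min(Traffic, Latency) - 2  [with Traffic=-3, Latency=-3]  = -5
Drops = |Queue - Latency|  [with Queue=-5, Latency=-3]  = 2

2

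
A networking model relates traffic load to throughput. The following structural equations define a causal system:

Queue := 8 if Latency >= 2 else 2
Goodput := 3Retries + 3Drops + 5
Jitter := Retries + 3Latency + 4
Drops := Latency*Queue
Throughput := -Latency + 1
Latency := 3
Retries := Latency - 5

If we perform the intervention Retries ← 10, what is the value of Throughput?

Under do(Retries=10), the mechanism Retries := Latency - 5 is discarded; Retries is fixed at 10.
Since Throughput is not a descendant of the intervened variable, it is unaffected.
Throughput = -Latency + 1  [with Latency=3]  = -2

-2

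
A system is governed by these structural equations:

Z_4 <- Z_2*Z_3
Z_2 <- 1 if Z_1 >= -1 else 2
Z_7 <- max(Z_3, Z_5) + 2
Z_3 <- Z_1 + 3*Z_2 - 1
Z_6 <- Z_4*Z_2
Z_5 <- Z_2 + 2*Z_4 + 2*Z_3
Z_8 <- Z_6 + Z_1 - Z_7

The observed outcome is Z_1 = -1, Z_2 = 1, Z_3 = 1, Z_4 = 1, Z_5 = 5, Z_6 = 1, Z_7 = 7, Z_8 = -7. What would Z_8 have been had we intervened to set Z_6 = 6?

Intervening sets Z_6 = 6 and removes its equation (Z_6 <- Z_4*Z_2).
Z_2 = 1 if Z_1 >= -1 else 2  [with Z_1=-1]  = 1
Z_3 = Z_1 + 3*Z_2 - 1  [with Z_1=-1, Z_2=1]  = 1
Z_4 = Z_2*Z_3  [with Z_2=1, Z_3=1]  = 1
Z_5 = Z_2 + 2*Z_4 + 2*Z_3  [with Z_2=1, Z_4=1, Z_3=1]  = 5
Z_7 = max(Z_3, Z_5) + 2  [with Z_3=1, Z_5=5]  = 7
Z_8 = Z_6 + Z_1 - Z_7  [with Z_6=6, Z_1=-1, Z_7=7]  = -2

-2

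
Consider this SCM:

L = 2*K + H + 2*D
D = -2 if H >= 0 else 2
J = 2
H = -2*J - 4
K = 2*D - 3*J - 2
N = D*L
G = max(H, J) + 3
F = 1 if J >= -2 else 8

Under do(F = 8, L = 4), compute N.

Under do(F = 8, L = 4), each intervened variable's structural equation is replaced by its fixed value.
H = -2*J - 4  [with J=2]  = -8
D = -2 if H >= 0 else 2  [with H=-8]  = 2
N = D*L  [with D=2, L=4]  = 8

8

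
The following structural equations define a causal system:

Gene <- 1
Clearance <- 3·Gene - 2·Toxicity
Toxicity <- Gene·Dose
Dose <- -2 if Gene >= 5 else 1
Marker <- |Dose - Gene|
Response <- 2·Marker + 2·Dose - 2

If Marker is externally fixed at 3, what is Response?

6

The intervention breaks the incoming arrows to Marker: Marker <- |Dose - Gene| no longer applies, and Marker = 3.
Dose = -2 if Gene >= 5 else 1  [with Gene=1]  = 1
Response = 2·Marker + 2·Dose - 2  [with Marker=3, Dose=1]  = 6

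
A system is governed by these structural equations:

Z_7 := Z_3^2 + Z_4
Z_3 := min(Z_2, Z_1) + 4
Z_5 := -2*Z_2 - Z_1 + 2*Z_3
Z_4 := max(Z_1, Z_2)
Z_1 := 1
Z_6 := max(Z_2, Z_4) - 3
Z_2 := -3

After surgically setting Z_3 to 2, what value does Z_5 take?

9

do(Z_3=2) replaces the equation Z_3 := min(Z_2, Z_1) + 4 with the constant Z_3 = 2.
Z_5 = -2*Z_2 - Z_1 + 2*Z_3  [with Z_2=-3, Z_1=1, Z_3=2]  = 9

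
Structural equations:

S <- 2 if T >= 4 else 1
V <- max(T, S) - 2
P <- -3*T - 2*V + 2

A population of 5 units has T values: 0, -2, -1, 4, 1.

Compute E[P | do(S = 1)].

1.6

Under do(S=1), S's equation is replaced by S=1 for every unit. Per-unit P: 4, 10, 7, -14, 1. Mean = 1.6.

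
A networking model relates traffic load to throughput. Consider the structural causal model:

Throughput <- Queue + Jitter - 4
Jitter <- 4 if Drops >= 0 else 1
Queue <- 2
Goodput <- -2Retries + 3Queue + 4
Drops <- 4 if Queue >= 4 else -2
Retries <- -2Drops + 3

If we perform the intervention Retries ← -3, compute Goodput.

The intervention breaks the incoming arrows to Retries: Retries <- -2Drops + 3 no longer applies, and Retries = -3.
Goodput = -2Retries + 3Queue + 4  [with Retries=-3, Queue=2]  = 16

16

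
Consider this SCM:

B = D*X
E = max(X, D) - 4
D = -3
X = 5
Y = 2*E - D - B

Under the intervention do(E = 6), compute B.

-15

Under do(E=6), the mechanism E = max(X, D) - 4 is discarded; E is fixed at 6.
Since B is not a descendant of the intervened variable, it is unaffected.
B = D*X  [with D=-3, X=5]  = -15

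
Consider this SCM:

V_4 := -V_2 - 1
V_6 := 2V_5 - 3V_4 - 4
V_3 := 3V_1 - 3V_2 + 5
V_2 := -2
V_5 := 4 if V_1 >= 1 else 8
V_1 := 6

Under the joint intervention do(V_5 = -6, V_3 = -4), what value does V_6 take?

The joint intervention fixes V_5 = -6, V_3 = -4, removing each variable's own equation.
V_4 = -V_2 - 1  [with V_2=-2]  = 1
V_6 = 2V_5 - 3V_4 - 4  [with V_5=-6, V_4=1]  = -19

-19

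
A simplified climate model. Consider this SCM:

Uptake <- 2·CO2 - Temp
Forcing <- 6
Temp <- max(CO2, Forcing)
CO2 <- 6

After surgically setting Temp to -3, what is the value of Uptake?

15

The intervention breaks the incoming arrows to Temp: Temp <- max(CO2, Forcing) no longer applies, and Temp = -3.
Uptake = 2·CO2 - Temp  [with CO2=6, Temp=-3]  = 15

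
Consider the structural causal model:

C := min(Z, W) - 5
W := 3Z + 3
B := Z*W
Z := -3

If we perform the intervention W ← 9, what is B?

Under do(W=9), the mechanism W := 3Z + 3 is discarded; W is fixed at 9.
B = Z*W  [with Z=-3, W=9]  = -27

-27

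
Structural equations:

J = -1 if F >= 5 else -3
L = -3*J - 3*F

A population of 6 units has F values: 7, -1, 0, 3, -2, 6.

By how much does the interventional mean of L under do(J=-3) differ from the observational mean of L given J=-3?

-6.5

The intervention sets J=-3 in all 6 units regardless of F. Recomputing L per unit gives -12, 12, 9, 0, 15, -9; average 2.5.
E[L|J=-3] averages over only the 4 units with J=-3 (F = -1, 0, 3, -2): L = 12, 9, 0, 15, mean 9.
Difference = 2.5 − 9 = -6.5.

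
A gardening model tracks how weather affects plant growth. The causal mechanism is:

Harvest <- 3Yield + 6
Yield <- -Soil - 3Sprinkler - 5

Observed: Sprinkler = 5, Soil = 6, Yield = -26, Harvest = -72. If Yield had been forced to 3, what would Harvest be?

The intervention breaks the incoming arrows to Yield: Yield <- -Soil - 3Sprinkler - 5 no longer applies, and Yield = 3.
Harvest = 3Yield + 6  [with Yield=3]  = 15

15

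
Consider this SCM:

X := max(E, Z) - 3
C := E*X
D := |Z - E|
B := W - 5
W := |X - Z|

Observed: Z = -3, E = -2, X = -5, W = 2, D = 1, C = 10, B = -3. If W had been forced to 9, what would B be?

4

The intervention breaks the incoming arrows to W: W := |X - Z| no longer applies, and W = 9.
B = W - 5  [with W=9]  = 4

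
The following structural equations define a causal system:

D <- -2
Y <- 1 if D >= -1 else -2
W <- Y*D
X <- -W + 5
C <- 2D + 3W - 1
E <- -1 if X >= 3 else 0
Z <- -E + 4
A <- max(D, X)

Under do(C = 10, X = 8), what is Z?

Setting C = 10, X = 8 by intervention discards those variables' equations.
E = -1 if X >= 3 else 0  [with X=8]  = -1
Z = -E + 4  [with E=-1]  = 5

5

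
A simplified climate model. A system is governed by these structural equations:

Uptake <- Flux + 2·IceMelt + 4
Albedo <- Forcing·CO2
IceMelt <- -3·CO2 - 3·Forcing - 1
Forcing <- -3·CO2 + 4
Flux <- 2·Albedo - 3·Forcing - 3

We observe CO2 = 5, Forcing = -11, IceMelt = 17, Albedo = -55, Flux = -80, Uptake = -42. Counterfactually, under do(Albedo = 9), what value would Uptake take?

Under do(Albedo=9), the mechanism Albedo <- Forcing·CO2 is discarded; Albedo is fixed at 9.
Forcing = -3·CO2 + 4  [with CO2=5]  = -11
IceMelt = -3·CO2 - 3·Forcing - 1  [with CO2=5, Forcing=-11]  = 17
Flux = 2·Albedo - 3·Forcing - 3  [with Albedo=9, Forcing=-11]  = 48
Uptake = Flux + 2·IceMelt + 4  [with Flux=48, IceMelt=17]  = 86

86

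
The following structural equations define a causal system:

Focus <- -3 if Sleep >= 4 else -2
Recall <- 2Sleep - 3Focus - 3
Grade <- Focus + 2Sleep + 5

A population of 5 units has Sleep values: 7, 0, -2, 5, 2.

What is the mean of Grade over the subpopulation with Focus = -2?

3

E[Grade|Focus=-2] averages over only the 3 units with Focus=-2 (Sleep = 0, -2, 2): Grade = 3, -1, 7, mean 3.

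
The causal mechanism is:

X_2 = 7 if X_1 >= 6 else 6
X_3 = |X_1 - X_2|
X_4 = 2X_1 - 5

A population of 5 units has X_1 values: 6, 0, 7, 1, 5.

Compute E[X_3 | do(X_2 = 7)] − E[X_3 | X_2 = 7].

do(X_2=7) breaks X_2's dependence on X_1. With X_2=7 fixed, X_3 across the units is 1, 7, 0, 6, 2, mean 3.2.
E[X_3|X_2=7] averages over only the 2 units with X_2=7 (X_1 = 6, 7): X_3 = 1, 0, mean 0.5.
Difference = 3.2 − 0.5 = 2.7.

2.7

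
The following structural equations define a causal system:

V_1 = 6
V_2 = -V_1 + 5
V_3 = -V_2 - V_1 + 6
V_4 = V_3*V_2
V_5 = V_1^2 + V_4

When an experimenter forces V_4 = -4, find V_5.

32

Intervening sets V_4 = -4 and removes its equation (V_4 = V_3*V_2).
V_5 = V_1^2 + V_4  [with V_1=6, V_4=-4]  = 32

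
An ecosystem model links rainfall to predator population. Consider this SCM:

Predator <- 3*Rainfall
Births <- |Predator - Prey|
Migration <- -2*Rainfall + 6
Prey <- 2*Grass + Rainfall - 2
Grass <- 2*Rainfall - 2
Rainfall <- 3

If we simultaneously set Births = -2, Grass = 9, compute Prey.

19

Setting Births = -2, Grass = 9 by intervention discards those variables' equations.
Prey = 2*Grass + Rainfall - 2  [with Grass=9, Rainfall=3]  = 19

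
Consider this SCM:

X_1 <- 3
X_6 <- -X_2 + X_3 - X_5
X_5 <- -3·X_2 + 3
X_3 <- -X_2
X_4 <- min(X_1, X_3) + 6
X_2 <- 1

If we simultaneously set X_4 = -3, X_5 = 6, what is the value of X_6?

The joint intervention fixes X_4 = -3, X_5 = 6, removing each variable's own equation.
X_3 = -X_2  [with X_2=1]  = -1
X_6 = -X_2 + X_3 - X_5  [with X_2=1, X_3=-1, X_5=6]  = -8

-8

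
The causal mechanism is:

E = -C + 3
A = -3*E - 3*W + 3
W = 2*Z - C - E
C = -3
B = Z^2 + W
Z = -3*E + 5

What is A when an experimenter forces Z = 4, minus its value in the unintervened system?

-102

do(Z=4) replaces the equation Z = -3*E + 5 with the constant Z = 4.
E = -C + 3  [with C=-3]  = 6
W = 2*Z - C - E  [with Z=4, C=-3, E=6]  = 5
A = -3*E - 3*W + 3  [with E=6, W=5]  = -30
Without intervention: E = -C + 3  [with C=-3]  = 6; Z = -3*E + 5  [with E=6]  = -13; W = 2*Z - C - E  [with Z=-13, C=-3, E=6]  = -29; A = -3*E - 3*W + 3  [with E=6, W=-29]  = 72.
Change = -30 − 72 = -102.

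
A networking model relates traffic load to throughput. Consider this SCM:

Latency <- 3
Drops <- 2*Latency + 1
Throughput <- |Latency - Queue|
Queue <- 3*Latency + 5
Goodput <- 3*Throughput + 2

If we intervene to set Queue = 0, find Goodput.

11

do(Queue=0) replaces the equation Queue <- 3*Latency + 5 with the constant Queue = 0.
Throughput = |Latency - Queue|  [with Latency=3, Queue=0]  = 3
Goodput = 3*Throughput + 2  [with Throughput=3]  = 11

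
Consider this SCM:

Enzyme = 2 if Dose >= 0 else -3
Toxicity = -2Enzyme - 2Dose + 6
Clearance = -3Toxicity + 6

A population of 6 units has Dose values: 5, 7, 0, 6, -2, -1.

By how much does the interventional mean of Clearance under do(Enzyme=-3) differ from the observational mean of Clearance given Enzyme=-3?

The intervention sets Enzyme=-3 in all 6 units regardless of Dose. Recomputing Clearance per unit gives 0, 12, -30, 6, -42, -36; average -15.
E[Clearance|Enzyme=-3] averages over only the 2 units with Enzyme=-3 (Dose = -2, -1): Clearance = -42, -36, mean -39.
Difference = -15 − (-39) = 24.

24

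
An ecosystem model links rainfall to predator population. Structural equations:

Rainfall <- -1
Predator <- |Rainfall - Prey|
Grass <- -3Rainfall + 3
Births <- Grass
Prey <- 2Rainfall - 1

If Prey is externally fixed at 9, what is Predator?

10

The intervention breaks the incoming arrows to Prey: Prey <- 2Rainfall - 1 no longer applies, and Prey = 9.
Predator = |Rainfall - Prey|  [with Rainfall=-1, Prey=9]  = 10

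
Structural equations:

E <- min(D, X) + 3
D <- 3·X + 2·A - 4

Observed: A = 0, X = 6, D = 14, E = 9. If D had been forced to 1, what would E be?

The intervention breaks the incoming arrows to D: D <- 3·X + 2·A - 4 no longer applies, and D = 1.
E = min(D, X) + 3  [with D=1, X=6]  = 4

4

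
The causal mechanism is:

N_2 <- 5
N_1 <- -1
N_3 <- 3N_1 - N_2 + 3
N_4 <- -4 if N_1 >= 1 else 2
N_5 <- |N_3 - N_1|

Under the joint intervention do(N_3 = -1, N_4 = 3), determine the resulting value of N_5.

Setting N_3 = -1, N_4 = 3 by intervention discards those variables' equations.
N_5 = |N_3 - N_1|  [with N_3=-1, N_1=-1]  = 0

0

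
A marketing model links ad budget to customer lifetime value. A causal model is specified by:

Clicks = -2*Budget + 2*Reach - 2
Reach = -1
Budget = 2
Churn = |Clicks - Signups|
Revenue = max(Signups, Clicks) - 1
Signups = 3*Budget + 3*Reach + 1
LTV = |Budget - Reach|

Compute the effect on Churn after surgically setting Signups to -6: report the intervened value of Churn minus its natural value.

Intervening sets Signups = -6 and removes its equation (Signups = 3*Budget + 3*Reach + 1).
Clicks = -2*Budget + 2*Reach - 2  [with Budget=2, Reach=-1]  = -8
Churn = |Clicks - Signups|  [with Clicks=-8, Signups=-6]  = 2
Without intervention: Clicks = -2*Budget + 2*Reach - 2  [with Budget=2, Reach=-1]  = -8; Signups = 3*Budget + 3*Reach + 1  [with Budget=2, Reach=-1]  = 4; Churn = |Clicks - Signups|  [with Clicks=-8, Signups=4]  = 12.
Change = 2 − 12 = -10.

-10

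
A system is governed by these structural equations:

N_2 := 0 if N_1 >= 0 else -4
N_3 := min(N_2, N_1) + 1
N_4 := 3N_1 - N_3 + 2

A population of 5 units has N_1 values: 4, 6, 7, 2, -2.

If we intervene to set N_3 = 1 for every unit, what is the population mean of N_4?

do(N_3=1) breaks N_3's dependence on N_1. With N_3=1 fixed, N_4 across the units is 13, 19, 22, 7, -5, mean 11.2.

11.2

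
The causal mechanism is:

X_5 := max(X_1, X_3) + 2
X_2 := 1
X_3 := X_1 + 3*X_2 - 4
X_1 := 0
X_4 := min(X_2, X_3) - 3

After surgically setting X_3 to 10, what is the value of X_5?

12

do(X_3=10) replaces the equation X_3 := X_1 + 3*X_2 - 4 with the constant X_3 = 10.
X_5 = max(X_1, X_3) + 2  [with X_1=0, X_3=10]  = 12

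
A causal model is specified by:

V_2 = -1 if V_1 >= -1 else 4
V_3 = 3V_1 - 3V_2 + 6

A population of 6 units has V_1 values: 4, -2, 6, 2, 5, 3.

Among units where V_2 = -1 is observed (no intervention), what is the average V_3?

Observing V_2=-1 restricts to units where V_2's equation naturally yields -1: V_1 ∈ {4, 6, 2, 5, 3}. In that subpopulation V_3 = 21, 27, 15, 24, 18, mean 21.

21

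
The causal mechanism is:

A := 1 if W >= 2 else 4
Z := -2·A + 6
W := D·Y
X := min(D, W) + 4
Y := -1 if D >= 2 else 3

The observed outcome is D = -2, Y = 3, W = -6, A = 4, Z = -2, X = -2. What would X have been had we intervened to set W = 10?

2

The intervention breaks the incoming arrows to W: W := D·Y no longer applies, and W = 10.
X = min(D, W) + 4  [with D=-2, W=10]  = 2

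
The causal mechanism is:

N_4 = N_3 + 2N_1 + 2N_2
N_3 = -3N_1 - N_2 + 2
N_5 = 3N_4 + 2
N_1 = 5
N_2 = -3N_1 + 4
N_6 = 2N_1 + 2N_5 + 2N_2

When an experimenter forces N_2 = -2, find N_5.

-13

do(N_2=-2) replaces the equation N_2 = -3N_1 + 4 with the constant N_2 = -2.
N_3 = -3N_1 - N_2 + 2  [with N_1=5, N_2=-2]  = -11
N_4 = N_3 + 2N_1 + 2N_2  [with N_3=-11, N_1=5, N_2=-2]  = -5
N_5 = 3N_4 + 2  [with N_4=-5]  = -13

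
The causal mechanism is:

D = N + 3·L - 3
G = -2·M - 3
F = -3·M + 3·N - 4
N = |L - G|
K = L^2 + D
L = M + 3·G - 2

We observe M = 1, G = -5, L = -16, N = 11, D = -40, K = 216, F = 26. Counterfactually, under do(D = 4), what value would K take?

The intervention breaks the incoming arrows to D: D = N + 3·L - 3 no longer applies, and D = 4.
G = -2·M - 3  [with M=1]  = -5
L = M + 3·G - 2  [with M=1, G=-5]  = -16
K = L^2 + D  [with L=-16, D=4]  = 260

260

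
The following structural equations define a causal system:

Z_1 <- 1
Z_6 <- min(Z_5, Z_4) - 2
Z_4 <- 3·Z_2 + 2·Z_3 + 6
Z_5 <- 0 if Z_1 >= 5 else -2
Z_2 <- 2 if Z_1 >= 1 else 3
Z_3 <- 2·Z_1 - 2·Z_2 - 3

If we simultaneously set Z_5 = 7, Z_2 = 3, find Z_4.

1

Setting Z_5 = 7, Z_2 = 3 by intervention discards those variables' equations.
Z_3 = 2·Z_1 - 2·Z_2 - 3  [with Z_1=1, Z_2=3]  = -7
Z_4 = 3·Z_2 + 2·Z_3 + 6  [with Z_2=3, Z_3=-7]  = 1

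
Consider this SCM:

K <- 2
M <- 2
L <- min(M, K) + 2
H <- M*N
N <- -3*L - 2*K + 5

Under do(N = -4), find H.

-8

Intervening sets N = -4 and removes its equation (N <- -3*L - 2*K + 5).
H = M*N  [with M=2, N=-4]  = -8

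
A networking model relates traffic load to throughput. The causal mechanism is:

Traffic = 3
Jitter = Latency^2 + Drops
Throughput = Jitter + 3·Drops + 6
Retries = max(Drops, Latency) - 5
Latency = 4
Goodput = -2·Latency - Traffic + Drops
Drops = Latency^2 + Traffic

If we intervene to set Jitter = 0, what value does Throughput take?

The intervention breaks the incoming arrows to Jitter: Jitter = Latency^2 + Drops no longer applies, and Jitter = 0.
Drops = Latency^2 + Traffic  [with Latency=4, Traffic=3]  = 19
Throughput = Jitter + 3·Drops + 6  [with Jitter=0, Drops=19]  = 63

63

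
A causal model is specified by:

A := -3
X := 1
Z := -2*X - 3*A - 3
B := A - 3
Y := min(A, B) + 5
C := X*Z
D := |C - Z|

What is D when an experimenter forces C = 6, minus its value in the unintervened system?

Intervening sets C = 6 and removes its equation (C := X*Z).
Z = -2*X - 3*A - 3  [with X=1, A=-3]  = 4
D = |C - Z|  [with C=6, Z=4]  = 2
Without intervention: Z = -2*X - 3*A - 3  [with X=1, A=-3]  = 4; C = X*Z  [with X=1, Z=4]  = 4; D = |C - Z|  [with C=4, Z=4]  = 0.
Change = 2 − 0 = 2.

2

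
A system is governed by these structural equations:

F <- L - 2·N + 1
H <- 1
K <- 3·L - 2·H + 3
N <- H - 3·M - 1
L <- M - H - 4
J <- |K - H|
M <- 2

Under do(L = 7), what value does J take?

Under do(L=7), the mechanism L <- M - H - 4 is discarded; L is fixed at 7.
K = 3·L - 2·H + 3  [with L=7, H=1]  = 22
J = |K - H|  [with K=22, H=1]  = 21

21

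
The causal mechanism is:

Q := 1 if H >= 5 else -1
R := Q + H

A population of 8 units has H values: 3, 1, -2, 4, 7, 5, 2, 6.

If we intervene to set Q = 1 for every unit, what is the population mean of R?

do(Q=1) breaks Q's dependence on H. With Q=1 fixed, R across the units is 4, 2, -1, 5, 8, 6, 3, 7, mean 4.25.

4.25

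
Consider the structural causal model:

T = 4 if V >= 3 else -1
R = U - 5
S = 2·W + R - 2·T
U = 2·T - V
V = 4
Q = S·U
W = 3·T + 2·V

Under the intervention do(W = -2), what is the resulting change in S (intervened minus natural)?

The intervention breaks the incoming arrows to W: W = 3·T + 2·V no longer applies, and W = -2.
T = 4 if V >= 3 else -1  [with V=4]  = 4
U = 2·T - V  [with T=4, V=4]  = 4
R = U - 5  [with U=4]  = -1
S = 2·W + R - 2·T  [with W=-2, R=-1, T=4]  = -13
Without intervention: T = 4 if V >= 3 else -1  [with V=4]  = 4; W = 3·T + 2·V  [with T=4, V=4]  = 20; U = 2·T - V  [with T=4, V=4]  = 4; R = U - 5  [with U=4]  = -1; S = 2·W + R - 2·T  [with W=20, R=-1, T=4]  = 31.
Change = -13 − 31 = -44.

-44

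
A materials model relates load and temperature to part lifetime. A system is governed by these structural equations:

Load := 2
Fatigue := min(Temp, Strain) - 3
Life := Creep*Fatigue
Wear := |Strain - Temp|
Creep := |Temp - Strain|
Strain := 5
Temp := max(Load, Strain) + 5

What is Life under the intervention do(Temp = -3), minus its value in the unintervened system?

The intervention breaks the incoming arrows to Temp: Temp := max(Load, Strain) + 5 no longer applies, and Temp = -3.
Creep = |Temp - Strain|  [with Temp=-3, Strain=5]  = 8
Fatigue = min(Temp, Strain) - 3  [with Temp=-3, Strain=5]  = -6
Life = Creep*Fatigue  [with Creep=8, Fatigue=-6]  = -48
Without intervention: Temp = max(Load, Strain) + 5  [with Load=2, Strain=5]  = 10; Creep = |Temp - Strain|  [with Temp=10, Strain=5]  = 5; Fatigue = min(Temp, Strain) - 3  [with Temp=10, Strain=5]  = 2; Life = Creep*Fatigue  [with Creep=5, Fatigue=2]  = 10.
Change = -48 − 10 = -58.

-58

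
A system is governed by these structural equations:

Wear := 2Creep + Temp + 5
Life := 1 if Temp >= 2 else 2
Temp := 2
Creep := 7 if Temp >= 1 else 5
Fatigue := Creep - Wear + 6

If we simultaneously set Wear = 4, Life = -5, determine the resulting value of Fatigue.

9

The joint intervention fixes Wear = 4, Life = -5, removing each variable's own equation.
Creep = 7 if Temp >= 1 else 5  [with Temp=2]  = 7
Fatigue = Creep - Wear + 6  [with Creep=7, Wear=4]  = 9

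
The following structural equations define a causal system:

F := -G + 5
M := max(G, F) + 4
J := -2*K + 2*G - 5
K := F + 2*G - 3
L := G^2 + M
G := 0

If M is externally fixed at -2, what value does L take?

-2

The intervention breaks the incoming arrows to M: M := max(G, F) + 4 no longer applies, and M = -2.
L = G^2 + M  [with G=0, M=-2]  = -2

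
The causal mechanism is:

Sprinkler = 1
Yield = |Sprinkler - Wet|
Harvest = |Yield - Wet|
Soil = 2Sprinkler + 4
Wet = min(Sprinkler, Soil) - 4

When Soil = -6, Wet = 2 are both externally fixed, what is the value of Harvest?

Under do(Soil = -6, Wet = 2), each intervened variable's structural equation is replaced by its fixed value.
Yield = |Sprinkler - Wet|  [with Sprinkler=1, Wet=2]  = 1
Harvest = |Yield - Wet|  [with Yield=1, Wet=2]  = 1

1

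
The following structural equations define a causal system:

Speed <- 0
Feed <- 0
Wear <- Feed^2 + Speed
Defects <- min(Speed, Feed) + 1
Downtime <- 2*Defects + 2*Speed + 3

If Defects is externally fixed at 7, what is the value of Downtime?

Intervening sets Defects = 7 and removes its equation (Defects <- min(Speed, Feed) + 1).
Downtime = 2*Defects + 2*Speed + 3  [with Defects=7, Speed=0]  = 17

17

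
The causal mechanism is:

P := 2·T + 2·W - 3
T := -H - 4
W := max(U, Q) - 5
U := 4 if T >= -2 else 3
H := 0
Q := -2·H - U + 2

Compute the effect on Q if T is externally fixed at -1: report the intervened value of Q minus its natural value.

-1

Under do(T=-1), the mechanism T := -H - 4 is discarded; T is fixed at -1.
U = 4 if T >= -2 else 3  [with T=-1]  = 4
Q = -2·H - U + 2  [with H=0, U=4]  = -2
Without intervention: T = -H - 4  [with H=0]  = -4; U = 4 if T >= -2 else 3  [with T=-4]  = 3; Q = -2·H - U + 2  [with H=0, U=3]  = -1.
Change = -2 − (-1) = -1.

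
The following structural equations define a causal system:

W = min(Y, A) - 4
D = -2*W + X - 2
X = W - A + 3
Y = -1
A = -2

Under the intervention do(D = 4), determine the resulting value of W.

do(D=4) replaces the equation D = -2*W + X - 2 with the constant D = 4.
W is not downstream of the intervention, so its value is determined by the original equations.
W = min(Y, A) - 4  [with Y=-1, A=-2]  = -6

-6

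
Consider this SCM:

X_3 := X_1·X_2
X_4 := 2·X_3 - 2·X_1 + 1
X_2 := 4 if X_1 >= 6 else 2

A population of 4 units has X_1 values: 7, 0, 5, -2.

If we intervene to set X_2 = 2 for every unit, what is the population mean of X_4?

The intervention sets X_2=2 in all 4 units regardless of X_1. Recomputing X_4 per unit gives 15, 1, 11, -3; average 6.

6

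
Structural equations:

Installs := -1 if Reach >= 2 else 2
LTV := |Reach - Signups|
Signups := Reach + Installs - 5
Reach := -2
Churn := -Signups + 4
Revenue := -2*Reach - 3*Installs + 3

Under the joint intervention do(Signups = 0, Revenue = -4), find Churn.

4

The joint intervention fixes Signups = 0, Revenue = -4, removing each variable's own equation.
Churn = -Signups + 4  [with Signups=0]  = 4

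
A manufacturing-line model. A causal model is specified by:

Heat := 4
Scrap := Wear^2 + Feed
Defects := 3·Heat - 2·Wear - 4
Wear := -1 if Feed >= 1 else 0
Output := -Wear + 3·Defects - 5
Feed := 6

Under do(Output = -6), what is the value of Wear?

-1

do(Output=-6) replaces the equation Output := -Wear + 3·Defects - 5 with the constant Output = -6.
Wear is not downstream of the intervention, so its value is determined by the original equations.
Wear = -1 if Feed >= 1 else 0  [with Feed=6]  = -1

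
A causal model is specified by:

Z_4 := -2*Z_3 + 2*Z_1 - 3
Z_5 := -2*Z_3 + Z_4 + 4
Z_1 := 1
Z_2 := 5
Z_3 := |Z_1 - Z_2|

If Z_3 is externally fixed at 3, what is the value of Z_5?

do(Z_3=3) replaces the equation Z_3 := |Z_1 - Z_2| with the constant Z_3 = 3.
Z_4 = -2*Z_3 + 2*Z_1 - 3  [with Z_3=3, Z_1=1]  = -7
Z_5 = -2*Z_3 + Z_4 + 4  [with Z_3=3, Z_4=-7]  = -9

-9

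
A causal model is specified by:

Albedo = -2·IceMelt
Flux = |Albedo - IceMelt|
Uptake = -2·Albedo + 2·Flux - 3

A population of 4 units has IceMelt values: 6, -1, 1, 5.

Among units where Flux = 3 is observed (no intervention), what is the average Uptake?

3

Conditioning on Flux=3 selects the 2 unit(s) with IceMelt ∈ {-1, 1}. Their Uptake values: -1, 7. Mean = 3.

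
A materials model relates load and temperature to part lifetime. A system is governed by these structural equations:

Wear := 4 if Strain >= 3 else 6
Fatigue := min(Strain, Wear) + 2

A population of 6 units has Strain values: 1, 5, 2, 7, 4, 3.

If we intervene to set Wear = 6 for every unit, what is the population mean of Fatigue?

5.5

Every unit gets Wear=6 under the intervention. Fatigue values become 3, 7, 4, 8, 6, 5; E[Fatigue|do(Wear=6)] = 5.5.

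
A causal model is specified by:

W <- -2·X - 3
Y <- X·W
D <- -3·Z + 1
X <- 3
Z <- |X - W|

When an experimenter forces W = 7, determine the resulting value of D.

-11

do(W=7) replaces the equation W <- -2·X - 3 with the constant W = 7.
Z = |X - W|  [with X=3, W=7]  = 4
D = -3·Z + 1  [with Z=4]  = -11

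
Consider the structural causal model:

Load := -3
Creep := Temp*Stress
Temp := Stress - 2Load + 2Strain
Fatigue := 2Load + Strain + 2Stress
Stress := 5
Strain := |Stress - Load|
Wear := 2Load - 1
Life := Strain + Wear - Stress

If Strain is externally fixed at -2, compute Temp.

The intervention breaks the incoming arrows to Strain: Strain := |Stress - Load| no longer applies, and Strain = -2.
Temp = Stress - 2Load + 2Strain  [with Stress=5, Load=-3, Strain=-2]  = 7

7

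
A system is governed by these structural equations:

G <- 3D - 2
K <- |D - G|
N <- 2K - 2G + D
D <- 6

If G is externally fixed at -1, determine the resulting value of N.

Under do(G=-1), the mechanism G <- 3D - 2 is discarded; G is fixed at -1.
K = |D - G|  [with D=6, G=-1]  = 7
N = 2K - 2G + D  [with K=7, G=-1, D=6]  = 22

22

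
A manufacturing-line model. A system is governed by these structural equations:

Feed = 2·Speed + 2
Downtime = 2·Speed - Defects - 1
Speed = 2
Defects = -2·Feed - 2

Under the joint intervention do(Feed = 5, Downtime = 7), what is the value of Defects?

-12

The joint intervention fixes Feed = 5, Downtime = 7, removing each variable's own equation.
Defects = -2·Feed - 2  [with Feed=5]  = -12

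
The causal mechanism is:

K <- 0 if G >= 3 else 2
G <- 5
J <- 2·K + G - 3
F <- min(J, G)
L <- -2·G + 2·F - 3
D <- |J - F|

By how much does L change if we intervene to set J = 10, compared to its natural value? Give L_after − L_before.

6

The intervention breaks the incoming arrows to J: J <- 2·K + G - 3 no longer applies, and J = 10.
F = min(J, G)  [with J=10, G=5]  = 5
L = -2·G + 2·F - 3  [with G=5, F=5]  = -3
Without intervention: K = 0 if G >= 3 else 2  [with G=5]  = 0; J = 2·K + G - 3  [with K=0, G=5]  = 2; F = min(J, G)  [with J=2, G=5]  = 2; L = -2·G + 2·F - 3  [with G=5, F=2]  = -9.
Change = -3 − (-9) = 6.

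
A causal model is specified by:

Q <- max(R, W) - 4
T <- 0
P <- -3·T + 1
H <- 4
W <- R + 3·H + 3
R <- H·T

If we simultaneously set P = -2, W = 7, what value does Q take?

Setting P = -2, W = 7 by intervention discards those variables' equations.
R = H·T  [with H=4, T=0]  = 0
Q = max(R, W) - 4  [with R=0, W=7]  = 3

3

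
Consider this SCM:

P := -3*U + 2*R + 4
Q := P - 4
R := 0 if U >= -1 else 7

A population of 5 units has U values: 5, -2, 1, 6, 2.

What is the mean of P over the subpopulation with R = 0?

E[P|R=0] averages over only the 4 units with R=0 (U = 5, 1, 6, 2): P = -11, 1, -14, -2, mean -6.5.

-6.5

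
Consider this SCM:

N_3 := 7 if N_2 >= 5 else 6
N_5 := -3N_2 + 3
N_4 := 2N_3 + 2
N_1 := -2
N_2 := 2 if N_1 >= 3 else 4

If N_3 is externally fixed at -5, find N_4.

The intervention breaks the incoming arrows to N_3: N_3 := 7 if N_2 >= 5 else 6 no longer applies, and N_3 = -5.
N_4 = 2N_3 + 2  [with N_3=-5]  = -8

-8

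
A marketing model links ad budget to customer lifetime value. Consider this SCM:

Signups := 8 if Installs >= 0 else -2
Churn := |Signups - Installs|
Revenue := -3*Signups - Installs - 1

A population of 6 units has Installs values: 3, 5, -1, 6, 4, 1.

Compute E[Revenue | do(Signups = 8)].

Under do(Signups=8), Signups's equation is replaced by Signups=8 for every unit. Per-unit Revenue: -28, -30, -24, -31, -29, -26. Mean = -28.

-28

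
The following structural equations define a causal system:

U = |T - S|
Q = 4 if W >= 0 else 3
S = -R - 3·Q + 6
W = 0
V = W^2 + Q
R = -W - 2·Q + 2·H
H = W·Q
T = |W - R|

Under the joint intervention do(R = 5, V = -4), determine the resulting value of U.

Setting R = 5, V = -4 by intervention discards those variables' equations.
Q = 4 if W >= 0 else 3  [with W=0]  = 4
T = |W - R|  [with W=0, R=5]  = 5
S = -R - 3·Q + 6  [with R=5, Q=4]  = -11
U = |T - S|  [with T=5, S=-11]  = 16

16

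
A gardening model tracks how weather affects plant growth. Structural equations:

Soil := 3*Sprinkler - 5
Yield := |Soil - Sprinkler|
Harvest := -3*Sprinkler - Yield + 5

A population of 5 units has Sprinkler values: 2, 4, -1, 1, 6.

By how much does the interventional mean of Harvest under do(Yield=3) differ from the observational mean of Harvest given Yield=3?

0.3

do(Yield=3) breaks Yield's dependence on Sprinkler. With Yield=3 fixed, Harvest across the units is -4, -10, 5, -1, -16, mean -5.2.
Observing Yield=3 restricts to units where Yield's equation naturally yields 3: Sprinkler ∈ {4, 1}. In that subpopulation Harvest = -10, -1, mean -5.5.
Difference = -5.2 − (-5.5) = 0.3.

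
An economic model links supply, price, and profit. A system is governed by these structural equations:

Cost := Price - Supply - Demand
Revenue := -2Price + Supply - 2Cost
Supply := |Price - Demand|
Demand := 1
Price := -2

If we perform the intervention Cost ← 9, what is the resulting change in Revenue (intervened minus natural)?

-30

Intervening sets Cost = 9 and removes its equation (Cost := Price - Supply - Demand).
Supply = |Price - Demand|  [with Price=-2, Demand=1]  = 3
Revenue = -2Price + Supply - 2Cost  [with Price=-2, Supply=3, Cost=9]  = -11
Without intervention: Supply = |Price - Demand|  [with Price=-2, Demand=1]  = 3; Cost = Price - Supply - Demand  [with Price=-2, Supply=3, Demand=1]  = -6; Revenue = -2Price + Supply - 2Cost  [with Price=-2, Supply=3, Cost=-6]  = 19.
Change = -11 − 19 = -30.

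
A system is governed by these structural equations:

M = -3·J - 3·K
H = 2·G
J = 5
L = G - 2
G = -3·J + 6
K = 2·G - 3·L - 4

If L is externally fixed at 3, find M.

do(L=3) replaces the equation L = G - 2 with the constant L = 3.
G = -3·J + 6  [with J=5]  = -9
K = 2·G - 3·L - 4  [with G=-9, L=3]  = -31
M = -3·J - 3·K  [with J=5, K=-31]  = 78

78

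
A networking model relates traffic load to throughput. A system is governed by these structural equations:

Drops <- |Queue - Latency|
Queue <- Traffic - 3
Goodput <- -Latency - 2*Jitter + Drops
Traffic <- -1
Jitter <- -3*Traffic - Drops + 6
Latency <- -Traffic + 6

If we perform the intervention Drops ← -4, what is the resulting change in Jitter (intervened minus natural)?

Intervening sets Drops = -4 and removes its equation (Drops <- |Queue - Latency|).
Jitter = -3*Traffic - Drops + 6  [with Traffic=-1, Drops=-4]  = 13
Without intervention: Latency = -Traffic + 6  [with Traffic=-1]  = 7; Queue = Traffic - 3  [with Traffic=-1]  = -4; Drops = |Queue - Latency|  [with Queue=-4, Latency=7]  = 11; Jitter = -3*Traffic - Drops + 6  [with Traffic=-1, Drops=11]  = -2.
Change = 13 − (-2) = 15.

15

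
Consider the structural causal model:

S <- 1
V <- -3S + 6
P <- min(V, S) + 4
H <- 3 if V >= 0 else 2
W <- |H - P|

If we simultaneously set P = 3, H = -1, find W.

4

Setting P = 3, H = -1 by intervention discards those variables' equations.
W = |H - P|  [with H=-1, P=3]  = 4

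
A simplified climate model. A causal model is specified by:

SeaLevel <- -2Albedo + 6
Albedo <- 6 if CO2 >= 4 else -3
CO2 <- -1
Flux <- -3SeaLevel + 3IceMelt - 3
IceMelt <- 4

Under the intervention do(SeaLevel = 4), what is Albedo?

-3

Under do(SeaLevel=4), the mechanism SeaLevel <- -2Albedo + 6 is discarded; SeaLevel is fixed at 4.
Since Albedo is not a descendant of the intervened variable, it is unaffected.
Albedo = 6 if CO2 >= 4 else -3  [with CO2=-1]  = -3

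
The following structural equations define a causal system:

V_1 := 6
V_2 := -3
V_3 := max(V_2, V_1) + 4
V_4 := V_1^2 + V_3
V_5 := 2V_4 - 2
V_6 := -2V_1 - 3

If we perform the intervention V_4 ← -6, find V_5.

-14

Intervening sets V_4 = -6 and removes its equation (V_4 := V_1^2 + V_3).
V_5 = 2V_4 - 2  [with V_4=-6]  = -14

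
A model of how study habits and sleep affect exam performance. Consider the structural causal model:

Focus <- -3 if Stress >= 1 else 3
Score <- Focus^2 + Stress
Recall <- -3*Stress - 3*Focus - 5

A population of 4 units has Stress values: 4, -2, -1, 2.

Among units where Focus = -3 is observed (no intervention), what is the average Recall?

-5

Conditioning on Focus=-3 selects the 2 unit(s) with Stress ∈ {4, 2}. Their Recall values: -8, -2. Mean = -5.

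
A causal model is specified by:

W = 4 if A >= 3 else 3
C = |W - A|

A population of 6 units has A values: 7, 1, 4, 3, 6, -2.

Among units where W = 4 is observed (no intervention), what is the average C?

1.5

Conditioning on W=4 selects the 4 unit(s) with A ∈ {7, 4, 3, 6}. Their C values: 3, 0, 1, 2. Mean = 1.5.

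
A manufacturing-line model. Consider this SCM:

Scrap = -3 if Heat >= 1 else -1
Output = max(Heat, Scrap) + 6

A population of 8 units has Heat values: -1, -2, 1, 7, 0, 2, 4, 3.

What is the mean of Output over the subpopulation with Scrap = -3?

Observing Scrap=-3 restricts to units where Scrap's equation naturally yields -3: Heat ∈ {1, 7, 2, 4, 3}. In that subpopulation Output = 7, 13, 8, 10, 9, mean 9.4.

9.4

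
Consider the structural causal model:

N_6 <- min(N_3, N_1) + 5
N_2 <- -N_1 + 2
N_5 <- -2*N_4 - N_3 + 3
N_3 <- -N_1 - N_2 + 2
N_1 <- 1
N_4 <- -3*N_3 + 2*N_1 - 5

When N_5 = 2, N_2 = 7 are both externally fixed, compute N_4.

Setting N_5 = 2, N_2 = 7 by intervention discards those variables' equations.
N_3 = -N_1 - N_2 + 2  [with N_1=1, N_2=7]  = -6
N_4 = -3*N_3 + 2*N_1 - 5  [with N_3=-6, N_1=1]  = 15

15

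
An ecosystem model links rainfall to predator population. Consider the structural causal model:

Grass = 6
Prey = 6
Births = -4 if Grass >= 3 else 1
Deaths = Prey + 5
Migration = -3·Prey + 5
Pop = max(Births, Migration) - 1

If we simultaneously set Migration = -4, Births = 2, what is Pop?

1

The joint intervention fixes Migration = -4, Births = 2, removing each variable's own equation.
Pop = max(Births, Migration) - 1  [with Births=2, Migration=-4]  = 1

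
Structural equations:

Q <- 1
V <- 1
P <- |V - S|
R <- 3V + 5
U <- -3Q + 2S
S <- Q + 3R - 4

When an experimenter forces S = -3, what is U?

Intervening sets S = -3 and removes its equation (S <- Q + 3R - 4).
U = -3Q + 2S  [with Q=1, S=-3]  = -9

-9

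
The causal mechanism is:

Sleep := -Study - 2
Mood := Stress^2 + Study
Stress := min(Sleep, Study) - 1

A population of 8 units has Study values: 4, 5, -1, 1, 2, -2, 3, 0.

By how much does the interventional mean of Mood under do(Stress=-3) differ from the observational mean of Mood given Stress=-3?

2.5

The intervention sets Stress=-3 in all 8 units regardless of Study. Recomputing Mood per unit gives 13, 14, 8, 10, 11, 7, 12, 9; average 10.5.
Conditioning on Stress=-3 selects the 2 unit(s) with Study ∈ {-2, 0}. Their Mood values: 7, 9. Mean = 8.
Difference = 10.5 − 8 = 2.5.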